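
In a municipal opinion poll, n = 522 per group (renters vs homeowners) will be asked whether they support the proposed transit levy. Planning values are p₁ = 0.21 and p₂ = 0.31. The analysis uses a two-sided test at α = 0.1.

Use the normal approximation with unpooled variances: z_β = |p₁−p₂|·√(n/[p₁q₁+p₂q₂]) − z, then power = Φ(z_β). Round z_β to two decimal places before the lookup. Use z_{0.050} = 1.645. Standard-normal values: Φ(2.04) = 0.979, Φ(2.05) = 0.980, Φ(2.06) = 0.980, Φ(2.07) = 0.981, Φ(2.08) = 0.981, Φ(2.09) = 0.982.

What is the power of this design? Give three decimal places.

z_β = |p₁−p₂|·√(n/[p₁q₁+p₂q₂]) − z_{α/2}
    = 0.10 · √(522/0.3798) − 1.645
    = 0.10 · 37.0730 − 1.645
    = 3.7073 − 1.645 = 2.0623 → 2.06
Power = Φ(2.06) = 0.980.

Power ≈ 0.980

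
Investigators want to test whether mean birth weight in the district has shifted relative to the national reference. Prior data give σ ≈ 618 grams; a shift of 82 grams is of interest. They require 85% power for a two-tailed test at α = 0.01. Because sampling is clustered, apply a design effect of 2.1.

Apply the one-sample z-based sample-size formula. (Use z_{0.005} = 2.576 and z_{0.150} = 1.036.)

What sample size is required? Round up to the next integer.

n = (z_{α/2} + z_β)² · σ² / δ²
  = (2.576 + 1.036)² · 618² / 82²
  = 13.0465 · 381924 / 6724
  = 741.05
Design effect: 2.1 × 741.05 = 1556.20.
Round up → n = 1557.

n = 1557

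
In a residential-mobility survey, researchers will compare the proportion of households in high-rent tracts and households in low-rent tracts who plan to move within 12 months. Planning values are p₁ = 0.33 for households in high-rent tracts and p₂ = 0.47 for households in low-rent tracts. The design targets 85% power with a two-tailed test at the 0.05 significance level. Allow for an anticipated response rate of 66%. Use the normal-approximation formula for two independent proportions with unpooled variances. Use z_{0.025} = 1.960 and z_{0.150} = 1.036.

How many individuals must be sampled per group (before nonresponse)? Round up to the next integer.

n = 327 per group

n = (z_{α/2} + z_β)² · [p₁(1−p₁) + p₂(1−p₂)] / (p₁ − p₂)²
  = (1.960 + 1.036)² · (0.33·0.67 + 0.47·0.53) / (-0.14)²
  = (2.996)² · (0.2211 + 0.2491) / 0.0196
  = 8.9760 · 0.4702 / 0.0196
  = 215.33
Adjust for 66% response: 215.33 / 0.66 = 326.26.
Round up → n = 327 per group.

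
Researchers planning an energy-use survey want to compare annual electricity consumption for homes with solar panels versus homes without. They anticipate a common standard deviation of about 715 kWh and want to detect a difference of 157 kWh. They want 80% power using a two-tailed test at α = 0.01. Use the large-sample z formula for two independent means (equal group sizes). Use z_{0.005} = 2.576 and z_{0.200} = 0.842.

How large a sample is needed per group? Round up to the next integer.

n = 485 per group

n = (z_{α/2} + z_β)² · (σ₁² + σ₂²) / δ²
  = (2.576 + 0.842)² · (2·715² = 1022450) / 157²
  = 11.6827 · 1022450 / 24649
  = 484.60
Round up → n = 485 per group.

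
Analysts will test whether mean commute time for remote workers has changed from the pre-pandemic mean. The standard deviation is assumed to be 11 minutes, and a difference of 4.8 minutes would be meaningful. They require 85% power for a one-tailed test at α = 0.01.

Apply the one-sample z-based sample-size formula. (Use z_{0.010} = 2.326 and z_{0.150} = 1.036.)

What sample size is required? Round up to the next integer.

n = (z_α + z_β)² · σ² / δ²
  = (2.326 + 1.036)² · 11² / 4.8²
  = 11.3030 · 121 / 23.04
  = 59.36
Round up → n = 60.

n = 60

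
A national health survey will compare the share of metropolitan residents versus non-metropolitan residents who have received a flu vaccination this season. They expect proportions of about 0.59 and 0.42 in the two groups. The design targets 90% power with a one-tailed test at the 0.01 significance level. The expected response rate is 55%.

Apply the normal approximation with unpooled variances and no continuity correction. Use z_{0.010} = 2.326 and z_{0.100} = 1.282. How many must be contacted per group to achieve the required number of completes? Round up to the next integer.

n = (z_α + z_β)² · [p₁(1−p₁) + p₂(1−p₂)] / (p₁ − p₂)²
  = (2.326 + 1.282)² · (0.59·0.41 + 0.42·0.58) / (0.17)²
  = (3.608)² · (0.2419 + 0.2436) / 0.0289
  = 13.0177 · 0.4855 / 0.0289
  = 218.69
Adjust for 55% response: 218.69 / 0.55 = 397.61.
Round up → n = 398 per group.

n = 398 per group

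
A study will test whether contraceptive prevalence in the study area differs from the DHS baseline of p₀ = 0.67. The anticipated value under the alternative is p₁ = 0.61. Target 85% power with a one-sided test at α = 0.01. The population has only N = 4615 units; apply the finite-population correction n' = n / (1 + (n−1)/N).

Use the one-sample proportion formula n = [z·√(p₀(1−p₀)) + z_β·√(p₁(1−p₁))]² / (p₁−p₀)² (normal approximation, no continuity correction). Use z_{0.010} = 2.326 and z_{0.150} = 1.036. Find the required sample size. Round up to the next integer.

n = [z_α·√(p₀q₀) + z_β·√(p₁q₁)]² / (p₁ − p₀)²
  = [2.326·√(0.67·0.33) + 1.036·√(0.61·0.39)]² / (-0.06)²
  = [2.326·0.4702 + 1.036·0.4877]² / 0.0036
  = [1.5990]² / 0.0036
  = 710.24
Finite-population correction (N = 4615): 710.24 / (1 + (710.24 − 1)/4615) = 615.63.
Round up → n = 616.

n = 616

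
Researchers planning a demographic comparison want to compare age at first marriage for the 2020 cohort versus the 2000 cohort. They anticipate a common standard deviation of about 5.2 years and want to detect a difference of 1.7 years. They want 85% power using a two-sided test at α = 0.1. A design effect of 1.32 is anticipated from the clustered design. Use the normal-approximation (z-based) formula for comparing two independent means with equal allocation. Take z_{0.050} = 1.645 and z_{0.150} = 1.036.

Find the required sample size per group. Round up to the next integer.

n = (z_{α/2} + z_β)² · (σ₁² + σ₂²) / δ²
  = (1.645 + 1.036)² · (2·5.2² = 54.08) / 1.7²
  = 7.1878 · 54.08 / 2.89
  = 134.50
Design effect: 1.32 × 134.50 = 177.54.
Round up → n = 178 per group.

n = 178 per group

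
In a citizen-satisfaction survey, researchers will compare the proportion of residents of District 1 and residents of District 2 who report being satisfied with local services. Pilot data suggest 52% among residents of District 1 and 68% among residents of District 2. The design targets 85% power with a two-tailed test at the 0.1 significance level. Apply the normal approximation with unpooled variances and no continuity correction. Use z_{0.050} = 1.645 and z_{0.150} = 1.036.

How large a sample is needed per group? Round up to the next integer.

n = (z_{α/2} + z_β)² · [p₁(1−p₁) + p₂(1−p₂)] / (p₁ − p₂)²
  = (1.645 + 1.036)² · (0.52·0.48 + 0.68·0.32) / (-0.16)²
  = (2.681)² · (0.2496 + 0.2176) / 0.0256
  = 7.1878 · 0.4672 / 0.0256
  = 131.18
Round up → n = 132 per group.

n = 132 per group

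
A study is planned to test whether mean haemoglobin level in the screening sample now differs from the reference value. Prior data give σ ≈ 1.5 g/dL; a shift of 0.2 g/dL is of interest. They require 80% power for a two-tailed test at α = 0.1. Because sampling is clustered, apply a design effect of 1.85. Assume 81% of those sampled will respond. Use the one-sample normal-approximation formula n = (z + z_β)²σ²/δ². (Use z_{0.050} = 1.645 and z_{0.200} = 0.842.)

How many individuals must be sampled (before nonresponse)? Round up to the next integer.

n = (z_{α/2} + z_β)² · σ² / δ²
  = (1.645 + 0.842)² · 1.5² / 0.2²
  = 6.1852 · 2.25 / 0.04
  = 347.92
Design effect: 1.85 × 347.92 = 643.64.
Adjust for 81% response: 643.64 / 0.81 = 794.62.
Round up → n = 795.

n = 795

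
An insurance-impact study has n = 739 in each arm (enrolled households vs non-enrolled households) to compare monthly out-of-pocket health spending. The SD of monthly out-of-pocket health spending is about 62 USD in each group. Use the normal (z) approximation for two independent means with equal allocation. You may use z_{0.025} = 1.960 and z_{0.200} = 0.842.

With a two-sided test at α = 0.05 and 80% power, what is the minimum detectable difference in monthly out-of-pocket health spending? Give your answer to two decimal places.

Minimum detectable difference ≈ 9.04 USD

δ = (z_{α/2} + z_β) · √((σ₁²+σ₂²)/n)
  = (1.960 + 0.842) · √(7688/739)
  = 2.802 · √10.4032
  = 2.802 · 3.2254
  = 9.0376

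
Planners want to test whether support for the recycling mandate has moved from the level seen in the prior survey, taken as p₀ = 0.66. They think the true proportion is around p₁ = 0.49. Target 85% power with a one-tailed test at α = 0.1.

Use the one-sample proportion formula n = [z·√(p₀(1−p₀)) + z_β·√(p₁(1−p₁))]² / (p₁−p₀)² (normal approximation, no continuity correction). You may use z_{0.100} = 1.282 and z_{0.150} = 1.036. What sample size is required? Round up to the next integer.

n = [z_α·√(p₀q₀) + z_β·√(p₁q₁)]² / (p₁ − p₀)²
  = [1.282·√(0.66·0.34) + 1.036·√(0.49·0.51)]² / (-0.17)²
  = [1.282·0.4737 + 1.036·0.4999]² / 0.0289
  = [1.1252]² / 0.0289
  = 43.81
Round up → n = 44.

n = 44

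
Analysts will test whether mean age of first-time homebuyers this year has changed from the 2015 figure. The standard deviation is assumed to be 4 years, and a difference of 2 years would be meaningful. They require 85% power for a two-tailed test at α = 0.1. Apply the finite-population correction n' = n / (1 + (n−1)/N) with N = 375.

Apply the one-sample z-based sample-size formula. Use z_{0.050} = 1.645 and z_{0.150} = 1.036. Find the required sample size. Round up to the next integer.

n = 27

n = (z_{α/2} + z_β)² · σ² / δ²
  = (1.645 + 1.036)² · 4² / 2²
  = 7.1878 · 16 / 4
  = 28.75
Finite-population correction (N = 375): 28.75 / (1 + (28.75 − 1)/375) = 26.77.
Round up → n = 27.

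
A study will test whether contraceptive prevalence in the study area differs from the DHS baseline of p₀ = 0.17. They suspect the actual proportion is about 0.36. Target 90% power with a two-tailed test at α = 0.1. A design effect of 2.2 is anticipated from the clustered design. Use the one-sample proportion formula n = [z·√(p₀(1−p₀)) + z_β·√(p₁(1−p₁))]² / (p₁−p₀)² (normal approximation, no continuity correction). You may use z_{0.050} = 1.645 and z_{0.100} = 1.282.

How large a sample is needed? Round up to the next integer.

n = [z_{α/2}·√(p₀q₀) + z_β·√(p₁q₁)]² / (p₁ − p₀)²
  = [1.645·√(0.17·0.83) + 1.282·√(0.36·0.64)]² / (0.19)²
  = [1.645·0.3756 + 1.282·0.4800]² / 0.0361
  = [1.2333]² / 0.0361
  = 42.13
Design effect: 2.2 × 42.13 = 92.69.
Round up → n = 93.

n = 93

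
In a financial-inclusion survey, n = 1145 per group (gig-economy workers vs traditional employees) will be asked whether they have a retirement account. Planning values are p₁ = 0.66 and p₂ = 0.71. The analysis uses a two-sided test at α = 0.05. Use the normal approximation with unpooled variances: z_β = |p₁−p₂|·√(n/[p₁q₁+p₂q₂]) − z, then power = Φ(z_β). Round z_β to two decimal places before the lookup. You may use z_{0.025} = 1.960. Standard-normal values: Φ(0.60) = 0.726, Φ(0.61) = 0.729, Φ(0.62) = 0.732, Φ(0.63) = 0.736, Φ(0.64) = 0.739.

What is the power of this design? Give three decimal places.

Power ≈ 0.732

z_β = |p₁−p₂|·√(n/[p₁q₁+p₂q₂]) − z_{α/2}
    = 0.05 · √(1145/0.4303) − 1.960
    = 0.05 · 51.5842 − 1.960
    = 2.5792 − 1.960 = 0.6192 → 0.62
Power = Φ(0.62) = 0.732.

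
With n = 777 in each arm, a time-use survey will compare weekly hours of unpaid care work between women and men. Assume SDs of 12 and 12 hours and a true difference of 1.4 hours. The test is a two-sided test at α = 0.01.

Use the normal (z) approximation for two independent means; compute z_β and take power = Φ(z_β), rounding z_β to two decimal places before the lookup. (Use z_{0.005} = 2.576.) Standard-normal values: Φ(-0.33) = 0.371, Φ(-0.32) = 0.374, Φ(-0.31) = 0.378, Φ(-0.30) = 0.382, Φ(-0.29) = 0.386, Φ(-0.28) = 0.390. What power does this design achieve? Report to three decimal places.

Power ≈ 0.390

z_β = δ·√(n/(σ₁²+σ₂²)) − z_{α/2}
    = 1.4 · √(777/288) − 2.576
    = 1.4 · 1.64253 − 2.576
    = 2.2995 − 2.576 = -0.2765 → -0.28
Power = Φ(-0.28) = 0.390.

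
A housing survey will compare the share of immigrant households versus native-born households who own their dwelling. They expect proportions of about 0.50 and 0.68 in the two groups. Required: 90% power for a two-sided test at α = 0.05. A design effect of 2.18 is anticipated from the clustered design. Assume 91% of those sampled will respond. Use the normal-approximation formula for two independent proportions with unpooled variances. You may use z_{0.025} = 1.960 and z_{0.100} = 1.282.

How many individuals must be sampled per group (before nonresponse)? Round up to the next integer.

n = 364 per group

n = (z_{α/2} + z_β)² · [p₁(1−p₁) + p₂(1−p₂)] / (p₁ − p₂)²
  = (1.960 + 1.282)² · (0.50·0.50 + 0.68·0.32) / (-0.18)²
  = (3.242)² · (0.2500 + 0.2176) / 0.0324
  = 10.5106 · 0.4676 / 0.0324
  = 151.69
Design effect: 2.18 × 151.69 = 330.68.
Adjust for 91% response: 330.68 / 0.91 = 363.39.
Round up → n = 364 per group.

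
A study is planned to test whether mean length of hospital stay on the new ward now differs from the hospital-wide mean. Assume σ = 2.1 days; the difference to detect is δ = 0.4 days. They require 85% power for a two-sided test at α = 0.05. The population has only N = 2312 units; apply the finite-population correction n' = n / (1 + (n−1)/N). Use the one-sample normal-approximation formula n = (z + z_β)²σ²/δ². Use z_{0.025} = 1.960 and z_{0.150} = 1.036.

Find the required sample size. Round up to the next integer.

n = 224

n = (z_{α/2} + z_β)² · σ² / δ²
  = (1.960 + 1.036)² · 2.1² / 0.4²
  = 8.9760 · 4.41 / 0.16
  = 247.40
Finite-population correction (N = 2312): 247.40 / (1 + (247.40 − 1)/2312) = 223.57.
Round up → n = 224.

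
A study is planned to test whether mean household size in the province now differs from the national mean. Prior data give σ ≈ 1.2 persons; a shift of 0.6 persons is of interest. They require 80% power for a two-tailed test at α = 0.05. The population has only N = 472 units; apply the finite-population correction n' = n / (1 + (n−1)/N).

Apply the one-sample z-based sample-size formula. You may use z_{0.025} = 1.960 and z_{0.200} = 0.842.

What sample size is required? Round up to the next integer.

n = 30

n = (z_{α/2} + z_β)² · σ² / δ²
  = (1.960 + 0.842)² · 1.2² / 0.6²
  = 7.8512 · 1.44 / 0.36
  = 31.40
Finite-population correction (N = 472): 31.40 / (1 + (31.40 − 1)/472) = 29.50.
Round up → n = 30.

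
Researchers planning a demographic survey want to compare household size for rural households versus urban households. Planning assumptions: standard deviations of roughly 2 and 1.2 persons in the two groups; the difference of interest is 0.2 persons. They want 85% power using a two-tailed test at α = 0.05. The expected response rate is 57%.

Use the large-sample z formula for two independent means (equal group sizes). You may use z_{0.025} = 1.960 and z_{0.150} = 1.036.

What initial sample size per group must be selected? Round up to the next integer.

n = 2142 per group

n = (z_{α/2} + z_β)² · (σ₁² + σ₂²) / δ²
  = (1.960 + 1.036)² · (2² + 1.2² = 5.44) / 0.2²
  = 8.9760 · 5.44 / 0.04
  = 1220.74
Adjust for 57% response: 1220.74 / 0.57 = 2141.65.
Round up → n = 2142 per group.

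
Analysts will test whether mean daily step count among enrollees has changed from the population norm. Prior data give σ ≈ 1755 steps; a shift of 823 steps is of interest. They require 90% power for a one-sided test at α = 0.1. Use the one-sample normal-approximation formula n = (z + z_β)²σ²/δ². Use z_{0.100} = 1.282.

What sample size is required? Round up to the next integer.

n = (z_α + z_β)² · σ² / δ²
  = (1.282 + 1.282)² · 1755² / 823²
  = 6.5741 · 3080025 / 677329
  = 29.89
Round up → n = 30.

n = 30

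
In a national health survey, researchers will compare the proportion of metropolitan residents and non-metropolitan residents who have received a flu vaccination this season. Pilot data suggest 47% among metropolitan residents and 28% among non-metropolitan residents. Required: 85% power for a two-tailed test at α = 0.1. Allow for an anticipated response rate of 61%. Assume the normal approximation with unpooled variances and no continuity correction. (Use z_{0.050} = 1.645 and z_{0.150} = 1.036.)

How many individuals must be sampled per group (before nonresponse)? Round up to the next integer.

n = (z_{α/2} + z_β)² · [p₁(1−p₁) + p₂(1−p₂)] / (p₁ − p₂)²
  = (1.645 + 1.036)² · (0.47·0.53 + 0.28·0.72) / (0.19)²
  = (2.681)² · (0.2491 + 0.2016) / 0.0361
  = 7.1878 · 0.4507 / 0.0361
  = 89.74
Adjust for 61% response: 89.74 / 0.61 = 147.11.
Round up → n = 148 per group.

n = 148 per group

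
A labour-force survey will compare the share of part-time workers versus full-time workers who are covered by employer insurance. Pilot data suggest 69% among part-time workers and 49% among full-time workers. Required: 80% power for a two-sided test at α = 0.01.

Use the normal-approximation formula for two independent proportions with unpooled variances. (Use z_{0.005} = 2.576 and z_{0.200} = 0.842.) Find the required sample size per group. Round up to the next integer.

n = 136 per group

n = (z_{α/2} + z_β)² · [p₁(1−p₁) + p₂(1−p₂)] / (p₁ − p₂)²
  = (2.576 + 0.842)² · (0.69·0.31 + 0.49·0.51) / (0.20)²
  = (3.418)² · (0.2139 + 0.2499) / 0.0400
  = 11.6827 · 0.4638 / 0.0400
  = 135.46
Round up → n = 136 per group.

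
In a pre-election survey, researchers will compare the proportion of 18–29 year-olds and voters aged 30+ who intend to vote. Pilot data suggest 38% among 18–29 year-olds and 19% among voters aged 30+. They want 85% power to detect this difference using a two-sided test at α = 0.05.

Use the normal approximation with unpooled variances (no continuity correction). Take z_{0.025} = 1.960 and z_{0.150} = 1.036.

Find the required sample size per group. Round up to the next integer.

n = 97 per group

n = (z_{α/2} + z_β)² · [p₁(1−p₁) + p₂(1−p₂)] / (p₁ − p₂)²
  = (1.960 + 1.036)² · (0.38·0.62 + 0.19·0.81) / (0.19)²
  = (2.996)² · (0.2356 + 0.1539) / 0.0361
  = 8.9760 · 0.3895 / 0.0361
  = 96.85
Round up → n = 97 per group.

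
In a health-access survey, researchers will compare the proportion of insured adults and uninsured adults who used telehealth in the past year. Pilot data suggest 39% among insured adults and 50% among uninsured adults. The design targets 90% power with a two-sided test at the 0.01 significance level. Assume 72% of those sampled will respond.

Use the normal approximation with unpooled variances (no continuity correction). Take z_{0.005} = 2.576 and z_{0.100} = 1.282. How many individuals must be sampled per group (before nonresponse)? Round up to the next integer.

n = (z_{α/2} + z_β)² · [p₁(1−p₁) + p₂(1−p₂)] / (p₁ − p₂)²
  = (2.576 + 1.282)² · (0.39·0.61 + 0.50·0.50) / (-0.11)²
  = (3.858)² · (0.2379 + 0.2500) / 0.0121
  = 14.8842 · 0.4879 / 0.0121
  = 600.16
Adjust for 72% response: 600.16 / 0.72 = 833.56.
Round up → n = 834 per group.

n = 834 per group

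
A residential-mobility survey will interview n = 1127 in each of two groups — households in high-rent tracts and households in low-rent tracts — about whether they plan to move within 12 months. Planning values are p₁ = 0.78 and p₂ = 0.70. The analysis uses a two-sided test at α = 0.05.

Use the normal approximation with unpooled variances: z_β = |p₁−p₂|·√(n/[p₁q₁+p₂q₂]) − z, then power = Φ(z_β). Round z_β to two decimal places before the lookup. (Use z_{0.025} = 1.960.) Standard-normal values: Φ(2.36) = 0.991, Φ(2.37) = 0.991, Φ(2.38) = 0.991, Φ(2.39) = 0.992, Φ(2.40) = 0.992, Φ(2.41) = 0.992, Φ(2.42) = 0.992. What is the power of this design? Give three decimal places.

Power ≈ 0.992

z_β = |p₁−p₂|·√(n/[p₁q₁+p₂q₂]) − z_{α/2}
    = 0.08 · √(1127/0.3816) − 1.960
    = 0.08 · 54.3448 − 1.960
    = 4.3476 − 1.960 = 2.3876 → 2.39
Power = Φ(2.39) = 0.992.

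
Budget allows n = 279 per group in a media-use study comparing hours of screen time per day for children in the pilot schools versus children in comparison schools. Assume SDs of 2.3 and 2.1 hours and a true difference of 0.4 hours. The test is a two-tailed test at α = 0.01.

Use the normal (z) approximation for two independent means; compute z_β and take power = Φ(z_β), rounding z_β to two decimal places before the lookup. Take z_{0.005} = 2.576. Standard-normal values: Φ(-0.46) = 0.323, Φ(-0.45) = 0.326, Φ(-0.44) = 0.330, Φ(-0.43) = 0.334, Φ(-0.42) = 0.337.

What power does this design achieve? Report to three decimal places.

Power ≈ 0.334

z_β = δ·√(n/(σ₁²+σ₂²)) − z_{α/2}
    = 0.4 · √(279/9.7) − 2.576
    = 0.4 · 5.36310 − 2.576
    = 2.1452 − 2.576 = -0.4308 → -0.43
Power = Φ(-0.43) = 0.334.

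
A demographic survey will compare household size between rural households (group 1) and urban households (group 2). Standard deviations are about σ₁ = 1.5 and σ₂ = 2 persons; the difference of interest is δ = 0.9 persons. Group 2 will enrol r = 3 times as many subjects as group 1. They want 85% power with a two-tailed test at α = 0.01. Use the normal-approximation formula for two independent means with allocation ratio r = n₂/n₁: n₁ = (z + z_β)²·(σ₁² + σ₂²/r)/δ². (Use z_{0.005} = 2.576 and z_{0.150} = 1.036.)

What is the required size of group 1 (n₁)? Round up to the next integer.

n₁ = (z_{α/2} + z_β)² · (σ₁² + σ₂²/r) / δ²
   = (2.576 + 1.036)² · (1.5² + 2²/3) / 0.9²
   = 13.0465 · (2.25 + 1.3333) / 0.81
   = 13.0465 · 3.5833 / 0.81
   = 57.72
Round up → n₁ = 58; n₂ = r·n₁ = 3 × 58 = 174.

n₁ = 58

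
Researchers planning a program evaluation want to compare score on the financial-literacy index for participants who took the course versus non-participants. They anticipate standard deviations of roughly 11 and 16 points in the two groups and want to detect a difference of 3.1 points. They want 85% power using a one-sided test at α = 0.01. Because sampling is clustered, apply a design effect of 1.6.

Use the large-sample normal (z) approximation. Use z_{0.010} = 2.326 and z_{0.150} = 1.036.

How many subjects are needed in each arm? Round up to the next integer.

n = (z_α + z_β)² · (σ₁² + σ₂²) / δ²
  = (2.326 + 1.036)² · (11² + 16² = 377) / 3.1²
  = 11.3030 · 377 / 9.61
  = 443.42
Design effect: 1.6 × 443.42 = 709.47.
Round up → n = 710 per group.

n = 710 per group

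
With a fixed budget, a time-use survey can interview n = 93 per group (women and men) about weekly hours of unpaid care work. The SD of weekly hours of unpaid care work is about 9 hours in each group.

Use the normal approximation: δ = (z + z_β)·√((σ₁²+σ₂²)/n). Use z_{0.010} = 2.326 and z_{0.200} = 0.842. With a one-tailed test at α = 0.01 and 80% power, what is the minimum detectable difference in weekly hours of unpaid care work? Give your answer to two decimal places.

Minimum detectable difference ≈ 4.18 hours

δ = (z_α + z_β) · √((σ₁²+σ₂²)/n)
  = (2.326 + 0.842) · √(162/93)
  = 3.168 · √1.7419
  = 3.168 · 1.3198
  = 4.1812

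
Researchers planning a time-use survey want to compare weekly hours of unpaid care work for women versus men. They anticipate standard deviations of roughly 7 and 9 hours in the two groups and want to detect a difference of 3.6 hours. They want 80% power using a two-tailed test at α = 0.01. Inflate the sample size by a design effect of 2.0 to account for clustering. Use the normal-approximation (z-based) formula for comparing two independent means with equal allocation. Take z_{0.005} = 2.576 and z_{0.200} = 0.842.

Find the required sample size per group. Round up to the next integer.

n = (z_{α/2} + z_β)² · (σ₁² + σ₂²) / δ²
  = (2.576 + 0.842)² · (7² + 9² = 130) / 3.6²
  = 11.6827 · 130 / 12.96
  = 117.19
Design effect: 2.0 × 117.19 = 234.38.
Round up → n = 235 per group.

n = 235 per group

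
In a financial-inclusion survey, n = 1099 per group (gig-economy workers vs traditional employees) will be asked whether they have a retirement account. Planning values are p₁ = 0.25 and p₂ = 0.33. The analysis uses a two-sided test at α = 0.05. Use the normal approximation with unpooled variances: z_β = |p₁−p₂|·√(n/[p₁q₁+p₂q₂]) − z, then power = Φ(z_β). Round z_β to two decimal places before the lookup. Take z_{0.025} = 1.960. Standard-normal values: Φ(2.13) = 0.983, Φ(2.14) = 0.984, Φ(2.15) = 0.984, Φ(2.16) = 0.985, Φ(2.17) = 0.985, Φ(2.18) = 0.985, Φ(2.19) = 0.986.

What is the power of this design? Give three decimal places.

Power ≈ 0.986

z_β = |p₁−p₂|·√(n/[p₁q₁+p₂q₂]) − z_{α/2}
    = 0.08 · √(1099/0.4086) − 1.960
    = 0.08 · 51.8620 − 1.960
    = 4.1490 − 1.960 = 2.1890 → 2.19
Power = Φ(2.19) = 0.986.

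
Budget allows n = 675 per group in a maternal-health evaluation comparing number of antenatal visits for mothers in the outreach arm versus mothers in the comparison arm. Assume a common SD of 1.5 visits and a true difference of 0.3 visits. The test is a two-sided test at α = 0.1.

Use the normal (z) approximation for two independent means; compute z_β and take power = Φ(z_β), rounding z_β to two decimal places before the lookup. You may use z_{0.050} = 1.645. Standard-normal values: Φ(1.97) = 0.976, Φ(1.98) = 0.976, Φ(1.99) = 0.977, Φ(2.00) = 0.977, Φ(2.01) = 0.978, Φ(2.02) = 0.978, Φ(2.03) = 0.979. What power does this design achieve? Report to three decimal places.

Power ≈ 0.979

z_β = δ·√(n/(σ₁²+σ₂²)) − z_{α/2}
    = 0.3 · √(675/4.5) − 1.645
    = 0.3 · 12.24745 − 1.645
    = 3.6742 − 1.645 = 2.0292 → 2.03
Power = Φ(2.03) = 0.979.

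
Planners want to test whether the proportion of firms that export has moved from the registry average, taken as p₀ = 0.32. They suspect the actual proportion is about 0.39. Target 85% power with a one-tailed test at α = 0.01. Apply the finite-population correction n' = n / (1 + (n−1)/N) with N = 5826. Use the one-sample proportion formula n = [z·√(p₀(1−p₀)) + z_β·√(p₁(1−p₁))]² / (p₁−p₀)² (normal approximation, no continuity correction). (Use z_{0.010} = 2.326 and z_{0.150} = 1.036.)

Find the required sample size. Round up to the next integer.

n = [z_α·√(p₀q₀) + z_β·√(p₁q₁)]² / (p₁ − p₀)²
  = [2.326·√(0.32·0.68) + 1.036·√(0.39·0.61)]² / (0.07)²
  = [2.326·0.4665 + 1.036·0.4877]² / 0.0049
  = [1.5903]² / 0.0049
  = 516.15
Finite-population correction (N = 5826): 516.15 / (1 + (516.15 − 1)/5826) = 474.22.
Round up → n = 475.

n = 475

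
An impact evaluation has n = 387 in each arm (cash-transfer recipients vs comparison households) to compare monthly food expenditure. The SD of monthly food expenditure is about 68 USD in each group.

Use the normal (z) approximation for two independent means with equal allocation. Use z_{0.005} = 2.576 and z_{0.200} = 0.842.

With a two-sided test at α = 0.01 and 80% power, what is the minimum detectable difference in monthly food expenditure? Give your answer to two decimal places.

δ = (z_{α/2} + z_β) · √((σ₁²+σ₂²)/n)
  = (2.576 + 0.842) · √(9248/387)
  = 3.418 · √23.8966
  = 3.418 · 4.8884
  = 16.7086

Minimum detectable difference ≈ 16.71 USD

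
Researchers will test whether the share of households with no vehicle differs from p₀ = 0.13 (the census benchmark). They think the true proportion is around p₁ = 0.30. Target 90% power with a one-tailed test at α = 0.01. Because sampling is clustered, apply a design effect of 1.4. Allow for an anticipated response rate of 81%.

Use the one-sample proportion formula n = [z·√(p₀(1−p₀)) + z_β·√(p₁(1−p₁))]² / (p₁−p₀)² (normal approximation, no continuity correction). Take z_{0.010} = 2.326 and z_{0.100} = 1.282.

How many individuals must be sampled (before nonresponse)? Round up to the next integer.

n = 113

n = [z_α·√(p₀q₀) + z_β·√(p₁q₁)]² / (p₁ − p₀)²
  = [2.326·√(0.13·0.87) + 1.282·√(0.30·0.70)]² / (0.17)²
  = [2.326·0.3363 + 1.282·0.4583]² / 0.0289
  = [1.3697]² / 0.0289
  = 64.92
Design effect: 1.4 × 64.92 = 90.89.
Adjust for 81% response: 90.89 / 0.81 = 112.21.
Round up → n = 113.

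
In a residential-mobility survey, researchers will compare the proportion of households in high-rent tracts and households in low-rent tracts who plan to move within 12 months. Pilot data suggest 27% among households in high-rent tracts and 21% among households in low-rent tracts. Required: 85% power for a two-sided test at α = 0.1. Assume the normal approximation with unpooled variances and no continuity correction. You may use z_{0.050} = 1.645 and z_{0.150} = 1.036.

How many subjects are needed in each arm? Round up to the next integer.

n = (z_{α/2} + z_β)² · [p₁(1−p₁) + p₂(1−p₂)] / (p₁ − p₂)²
  = (1.645 + 1.036)² · (0.27·0.73 + 0.21·0.79) / (0.06)²
  = (2.681)² · (0.1971 + 0.1659) / 0.0036
  = 7.1878 · 0.3630 / 0.0036
  = 724.77
Round up → n = 725 per group.

n = 725 per group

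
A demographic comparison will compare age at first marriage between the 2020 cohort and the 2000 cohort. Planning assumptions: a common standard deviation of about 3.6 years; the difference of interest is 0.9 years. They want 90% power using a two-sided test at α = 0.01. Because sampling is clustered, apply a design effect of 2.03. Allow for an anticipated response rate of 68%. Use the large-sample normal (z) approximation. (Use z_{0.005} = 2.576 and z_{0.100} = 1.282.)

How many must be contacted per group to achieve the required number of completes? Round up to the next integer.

n = (z_{α/2} + z_β)² · (σ₁² + σ₂²) / δ²
  = (2.576 + 1.282)² · (2·3.6² = 25.92) / 0.9²
  = 14.8842 · 25.92 / 0.81
  = 476.29
Design effect: 2.03 × 476.29 = 966.88.
Adjust for 68% response: 966.88 / 0.68 = 1421.88.
Round up → n = 1422 per group.

n = 1422 per group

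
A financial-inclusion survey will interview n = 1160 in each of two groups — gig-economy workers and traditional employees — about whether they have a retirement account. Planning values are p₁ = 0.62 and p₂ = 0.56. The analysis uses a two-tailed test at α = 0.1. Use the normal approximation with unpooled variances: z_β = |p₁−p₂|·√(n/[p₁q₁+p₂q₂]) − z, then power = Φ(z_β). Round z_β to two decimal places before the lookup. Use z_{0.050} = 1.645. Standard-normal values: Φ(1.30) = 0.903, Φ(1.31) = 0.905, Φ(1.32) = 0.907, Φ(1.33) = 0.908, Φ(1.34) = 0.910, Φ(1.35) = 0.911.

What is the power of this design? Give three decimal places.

z_β = |p₁−p₂|·√(n/[p₁q₁+p₂q₂]) − z_{α/2}
    = 0.06 · √(1160/0.4820) − 1.645
    = 0.06 · 49.0575 − 1.645
    = 2.9435 − 1.645 = 1.2985 → 1.30
Power = Φ(1.30) = 0.903.

Power ≈ 0.903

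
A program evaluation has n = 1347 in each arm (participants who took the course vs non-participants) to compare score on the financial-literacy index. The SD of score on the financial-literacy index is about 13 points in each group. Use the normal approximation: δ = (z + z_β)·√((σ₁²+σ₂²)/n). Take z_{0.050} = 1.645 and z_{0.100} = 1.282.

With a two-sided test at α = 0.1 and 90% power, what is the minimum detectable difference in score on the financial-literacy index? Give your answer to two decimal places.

Minimum detectable difference ≈ 1.47 points

δ = (z_{α/2} + z_β) · √((σ₁²+σ₂²)/n)
  = (1.645 + 1.282) · √(338/1347)
  = 2.927 · √0.25093
  = 2.927 · 0.5009
  = 1.4662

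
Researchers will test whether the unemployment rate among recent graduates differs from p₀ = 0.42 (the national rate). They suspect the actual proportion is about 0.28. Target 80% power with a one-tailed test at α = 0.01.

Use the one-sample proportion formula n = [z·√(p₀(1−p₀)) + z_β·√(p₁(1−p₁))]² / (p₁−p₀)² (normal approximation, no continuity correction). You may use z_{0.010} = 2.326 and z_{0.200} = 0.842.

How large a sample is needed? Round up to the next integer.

n = [z_α·√(p₀q₀) + z_β·√(p₁q₁)]² / (p₁ − p₀)²
  = [2.326·√(0.42·0.58) + 0.842·√(0.28·0.72)]² / (-0.14)²
  = [2.326·0.4936 + 0.842·0.4490]² / 0.0196
  = [1.5261]² / 0.0196
  = 118.82
Round up → n = 119.

n = 119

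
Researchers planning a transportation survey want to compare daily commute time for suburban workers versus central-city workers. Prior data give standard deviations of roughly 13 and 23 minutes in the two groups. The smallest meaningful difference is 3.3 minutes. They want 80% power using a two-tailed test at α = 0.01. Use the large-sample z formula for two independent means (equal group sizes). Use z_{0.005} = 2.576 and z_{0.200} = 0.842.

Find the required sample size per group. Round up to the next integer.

n = (z_{α/2} + z_β)² · (σ₁² + σ₂²) / δ²
  = (2.576 + 0.842)² · (13² + 23² = 698) / 3.3²
  = 11.6827 · 698 / 10.89
  = 748.81
Round up → n = 749 per group.

n = 749 per group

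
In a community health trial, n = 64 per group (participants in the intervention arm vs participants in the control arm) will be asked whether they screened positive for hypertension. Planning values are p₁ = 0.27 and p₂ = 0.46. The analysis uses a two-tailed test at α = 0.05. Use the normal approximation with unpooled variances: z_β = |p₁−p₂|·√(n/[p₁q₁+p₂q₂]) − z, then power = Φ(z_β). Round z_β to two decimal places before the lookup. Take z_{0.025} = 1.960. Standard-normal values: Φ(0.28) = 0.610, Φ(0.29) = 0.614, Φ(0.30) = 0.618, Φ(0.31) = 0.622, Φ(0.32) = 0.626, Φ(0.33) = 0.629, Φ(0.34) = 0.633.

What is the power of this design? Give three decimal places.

Power ≈ 0.626

z_β = |p₁−p₂|·√(n/[p₁q₁+p₂q₂]) − z_{α/2}
    = 0.19 · √(64/0.4455) − 1.960
    = 0.19 · 11.9858 − 1.960
    = 2.2773 − 1.960 = 0.3173 → 0.32
Power = Φ(0.32) = 0.626.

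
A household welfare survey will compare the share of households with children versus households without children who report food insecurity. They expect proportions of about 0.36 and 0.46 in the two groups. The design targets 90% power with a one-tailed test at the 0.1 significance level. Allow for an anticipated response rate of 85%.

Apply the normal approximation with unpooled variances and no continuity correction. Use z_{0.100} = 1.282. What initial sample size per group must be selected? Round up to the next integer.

n = (z_α + z_β)² · [p₁(1−p₁) + p₂(1−p₂)] / (p₁ − p₂)²
  = (1.282 + 1.282)² · (0.36·0.64 + 0.46·0.54) / (-0.10)²
  = (2.564)² · (0.2304 + 0.2484) / 0.0100
  = 6.5741 · 0.4788 / 0.0100
  = 314.77
Adjust for 85% response: 314.77 / 0.85 = 370.31.
Round up → n = 371 per group.

n = 371 per group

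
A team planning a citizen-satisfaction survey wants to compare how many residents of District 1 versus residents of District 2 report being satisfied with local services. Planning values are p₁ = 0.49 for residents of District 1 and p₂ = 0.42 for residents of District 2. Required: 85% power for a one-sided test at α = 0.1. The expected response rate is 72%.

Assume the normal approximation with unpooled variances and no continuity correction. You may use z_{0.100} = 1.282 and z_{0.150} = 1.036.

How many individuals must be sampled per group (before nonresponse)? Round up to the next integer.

n = 752 per group

n = (z_α + z_β)² · [p₁(1−p₁) + p₂(1−p₂)] / (p₁ − p₂)²
  = (1.282 + 1.036)² · (0.49·0.51 + 0.42·0.58) / (0.07)²
  = (2.318)² · (0.2499 + 0.2436) / 0.0049
  = 5.3731 · 0.4935 / 0.0049
  = 541.15
Adjust for 72% response: 541.15 / 0.72 = 751.60.
Round up → n = 752 per group.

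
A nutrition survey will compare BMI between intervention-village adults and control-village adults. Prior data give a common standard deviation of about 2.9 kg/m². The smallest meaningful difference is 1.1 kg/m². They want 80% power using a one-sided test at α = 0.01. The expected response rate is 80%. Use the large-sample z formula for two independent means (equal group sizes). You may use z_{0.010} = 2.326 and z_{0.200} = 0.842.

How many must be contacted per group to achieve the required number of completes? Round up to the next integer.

n = (z_α + z_β)² · (σ₁² + σ₂²) / δ²
  = (2.326 + 0.842)² · (2·2.9² = 16.82) / 1.1²
  = 10.0362 · 16.82 / 1.21
  = 139.51
Adjust for 80% response: 139.51 / 0.80 = 174.39.
Round up → n = 175 per group.

n = 175 per group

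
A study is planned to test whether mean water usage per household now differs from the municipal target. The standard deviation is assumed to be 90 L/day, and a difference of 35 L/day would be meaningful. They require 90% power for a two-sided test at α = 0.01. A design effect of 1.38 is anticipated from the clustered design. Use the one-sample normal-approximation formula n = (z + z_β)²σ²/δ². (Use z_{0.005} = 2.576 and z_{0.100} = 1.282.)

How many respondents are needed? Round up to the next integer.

n = 136

n = (z_{α/2} + z_β)² · σ² / δ²
  = (2.576 + 1.282)² · 90² / 35²
  = 14.8842 · 8100 / 1225
  = 98.42
Design effect: 1.38 × 98.42 = 135.82.
Round up → n = 136.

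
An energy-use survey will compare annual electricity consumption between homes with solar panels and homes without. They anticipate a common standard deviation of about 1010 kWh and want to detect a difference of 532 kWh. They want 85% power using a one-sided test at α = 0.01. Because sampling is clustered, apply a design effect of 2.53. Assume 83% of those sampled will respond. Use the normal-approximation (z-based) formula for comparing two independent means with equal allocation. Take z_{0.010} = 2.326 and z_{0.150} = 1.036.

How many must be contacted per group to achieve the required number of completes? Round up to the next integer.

n = (z_α + z_β)² · (σ₁² + σ₂²) / δ²
  = (2.326 + 1.036)² · (2·1010² = 2040200) / 532²
  = 11.3030 · 2040200 / 283024
  = 81.48
Design effect: 2.53 × 81.48 = 206.14.
Adjust for 83% response: 206.14 / 0.83 = 248.36.
Round up → n = 249 per group.

n = 249 per group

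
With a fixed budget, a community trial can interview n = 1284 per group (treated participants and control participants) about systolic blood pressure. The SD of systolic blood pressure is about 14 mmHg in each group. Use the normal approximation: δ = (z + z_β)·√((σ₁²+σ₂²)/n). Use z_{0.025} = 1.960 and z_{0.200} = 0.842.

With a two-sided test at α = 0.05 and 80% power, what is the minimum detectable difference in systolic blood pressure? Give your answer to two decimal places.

δ = (z_{α/2} + z_β) · √((σ₁²+σ₂²)/n)
  = (1.960 + 0.842) · √(392/1284)
  = 2.802 · √0.3053
  = 2.802 · 0.5525
  = 1.5482

Minimum detectable difference ≈ 1.55 mmHg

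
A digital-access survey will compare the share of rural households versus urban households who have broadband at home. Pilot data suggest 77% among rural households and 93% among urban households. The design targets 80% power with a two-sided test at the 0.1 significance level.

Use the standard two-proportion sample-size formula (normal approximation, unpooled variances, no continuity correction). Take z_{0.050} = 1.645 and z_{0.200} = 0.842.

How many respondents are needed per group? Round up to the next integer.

n = (z_{α/2} + z_β)² · [p₁(1−p₁) + p₂(1−p₂)] / (p₁ − p₂)²
  = (1.645 + 0.842)² · (0.77·0.23 + 0.93·0.07) / (-0.16)²
  = (2.487)² · (0.1771 + 0.0651) / 0.0256
  = 6.1852 · 0.2422 / 0.0256
  = 58.52
Round up → n = 59 per group.

n = 59 per group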